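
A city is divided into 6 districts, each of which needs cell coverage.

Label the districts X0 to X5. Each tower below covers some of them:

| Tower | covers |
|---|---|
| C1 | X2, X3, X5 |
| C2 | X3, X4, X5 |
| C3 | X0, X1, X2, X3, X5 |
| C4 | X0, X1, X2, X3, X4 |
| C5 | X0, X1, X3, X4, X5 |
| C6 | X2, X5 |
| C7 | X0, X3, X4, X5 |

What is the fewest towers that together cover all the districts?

2

C2 and C3 together: C2 ∪ C3 = {X0, X1, X2, X3, X4, X5} — every district is covered.
No single tower has all 6 districts (the largest, C3, has 5), so 2 is optimal.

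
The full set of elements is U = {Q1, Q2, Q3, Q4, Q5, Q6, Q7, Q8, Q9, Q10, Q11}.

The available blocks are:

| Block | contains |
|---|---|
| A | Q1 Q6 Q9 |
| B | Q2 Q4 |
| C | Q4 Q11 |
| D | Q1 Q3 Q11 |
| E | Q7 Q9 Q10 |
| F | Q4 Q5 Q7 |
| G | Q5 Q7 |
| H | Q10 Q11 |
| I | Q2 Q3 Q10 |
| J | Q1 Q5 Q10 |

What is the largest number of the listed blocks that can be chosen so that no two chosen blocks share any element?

4

A, B, G, H are pairwise disjoint (A={Q1,Q6,Q9}; B={Q2,Q4}; G={Q5,Q7}; H={Q10,Q11}).
Every remaining block overlaps one of these, and no 5 of the listed blocks are pairwise disjoint, so 4 is the maximum.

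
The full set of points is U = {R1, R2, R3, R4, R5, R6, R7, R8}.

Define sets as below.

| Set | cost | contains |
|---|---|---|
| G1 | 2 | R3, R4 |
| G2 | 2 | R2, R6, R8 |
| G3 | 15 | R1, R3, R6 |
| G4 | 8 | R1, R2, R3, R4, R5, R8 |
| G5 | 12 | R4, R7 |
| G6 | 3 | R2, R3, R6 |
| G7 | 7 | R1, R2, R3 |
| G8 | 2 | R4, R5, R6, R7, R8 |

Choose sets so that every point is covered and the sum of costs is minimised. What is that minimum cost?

G7, G8 together cover every point (G7 ∪ G8 = {R1, R2, R3, R4, R5, R6, R7, R8}); total cost 7 + 2 = 9.
The greedy pick G8, G6, G7 costs 12; no covering selection beats 9.

9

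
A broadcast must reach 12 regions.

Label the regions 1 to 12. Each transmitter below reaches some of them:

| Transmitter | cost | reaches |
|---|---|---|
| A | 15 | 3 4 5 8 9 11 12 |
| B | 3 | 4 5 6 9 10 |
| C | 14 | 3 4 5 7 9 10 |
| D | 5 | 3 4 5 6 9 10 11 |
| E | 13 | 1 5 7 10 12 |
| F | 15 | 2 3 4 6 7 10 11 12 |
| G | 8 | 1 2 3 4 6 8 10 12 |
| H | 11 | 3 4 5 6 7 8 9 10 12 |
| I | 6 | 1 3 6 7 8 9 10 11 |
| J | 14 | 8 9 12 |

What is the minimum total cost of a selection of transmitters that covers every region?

17

B, G, I together cover every region (B ∪ G ∪ I = {1, 2, 3, 4, 5, 6, 7, 8, 9, 10, 11, 12}); total cost 3 + 8 + 6 = 17.
No covering selection has total cost below 17.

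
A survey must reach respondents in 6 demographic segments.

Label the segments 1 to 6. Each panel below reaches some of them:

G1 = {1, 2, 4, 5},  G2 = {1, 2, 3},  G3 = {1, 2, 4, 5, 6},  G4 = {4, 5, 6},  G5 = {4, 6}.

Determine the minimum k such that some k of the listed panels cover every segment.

2

Take {G2, G3}. Their union is {1, 2, 3, 4, 5, 6}, which is all 6 segments.
No single panel has all 6 segments (the largest, G3, has 5), so 2 is optimal.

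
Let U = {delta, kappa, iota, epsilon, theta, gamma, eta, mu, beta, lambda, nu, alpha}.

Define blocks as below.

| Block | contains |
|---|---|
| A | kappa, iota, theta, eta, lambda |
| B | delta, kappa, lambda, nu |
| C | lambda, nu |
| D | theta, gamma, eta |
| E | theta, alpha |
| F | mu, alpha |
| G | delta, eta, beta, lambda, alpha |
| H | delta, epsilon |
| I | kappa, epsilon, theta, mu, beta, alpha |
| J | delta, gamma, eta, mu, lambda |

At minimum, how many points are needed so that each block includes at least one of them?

T = {delta, gamma, lambda, alpha} meets every block (each contains at least one member of T), and |T| = 4.
The blocks C, D, F, H are pairwise disjoint, so any hitting set needs a separate point for each — at least 4. Hence 4 is optimal.

4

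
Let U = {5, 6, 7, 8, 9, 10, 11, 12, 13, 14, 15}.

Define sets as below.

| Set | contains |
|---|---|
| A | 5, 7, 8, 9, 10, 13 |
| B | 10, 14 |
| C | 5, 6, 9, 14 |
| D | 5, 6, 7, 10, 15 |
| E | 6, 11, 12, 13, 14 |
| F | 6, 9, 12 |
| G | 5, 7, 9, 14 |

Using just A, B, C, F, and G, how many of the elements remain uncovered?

Union of A, B, C, F, G = {5, 6, 7, 8, 9, 10, 12, 13, 14}.
Not covered: 11, 15 — 2 elements.

2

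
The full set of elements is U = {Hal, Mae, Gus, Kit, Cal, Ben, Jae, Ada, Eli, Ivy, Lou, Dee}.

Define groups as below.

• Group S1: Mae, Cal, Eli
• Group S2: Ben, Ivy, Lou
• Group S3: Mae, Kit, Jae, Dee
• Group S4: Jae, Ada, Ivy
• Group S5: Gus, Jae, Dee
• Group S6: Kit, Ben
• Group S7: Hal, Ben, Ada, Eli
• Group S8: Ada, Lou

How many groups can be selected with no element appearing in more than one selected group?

S1, S5, S6, S8 are pairwise disjoint (S1={Mae,Cal,Eli}; S5={Gus,Jae,Dee}; S6={Kit,Ben}; S8={Ada,Lou}).
Every remaining group overlaps one of these, and no 5 of the listed groups are pairwise disjoint, so 4 is the maximum.

4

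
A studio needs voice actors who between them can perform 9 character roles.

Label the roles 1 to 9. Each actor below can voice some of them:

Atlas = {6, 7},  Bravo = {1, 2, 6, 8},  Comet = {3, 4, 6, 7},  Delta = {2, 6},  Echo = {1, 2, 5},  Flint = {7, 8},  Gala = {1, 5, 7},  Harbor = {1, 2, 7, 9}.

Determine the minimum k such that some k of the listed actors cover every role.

Take {Comet, Echo, Flint, Harbor}. Their union is {1, 2, 3, 4, 5, 6, 7, 8, 9}, which is all 9 roles.
No 3 of the 8 actors cover everything (all 56 combinations miss at least one role), so 4 is optimal.

4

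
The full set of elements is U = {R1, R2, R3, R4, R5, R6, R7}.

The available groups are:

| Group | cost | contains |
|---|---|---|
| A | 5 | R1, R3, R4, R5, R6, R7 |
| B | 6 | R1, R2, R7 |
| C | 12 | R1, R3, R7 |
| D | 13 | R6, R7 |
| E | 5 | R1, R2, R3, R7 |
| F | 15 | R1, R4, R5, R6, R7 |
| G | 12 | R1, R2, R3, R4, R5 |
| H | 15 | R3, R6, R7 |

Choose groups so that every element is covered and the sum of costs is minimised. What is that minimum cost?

10

A, E together cover every element (A ∪ E = {R1, R2, R3, R4, R5, R6, R7}); total cost 5 + 5 = 10.
No covering selection has total cost below 10.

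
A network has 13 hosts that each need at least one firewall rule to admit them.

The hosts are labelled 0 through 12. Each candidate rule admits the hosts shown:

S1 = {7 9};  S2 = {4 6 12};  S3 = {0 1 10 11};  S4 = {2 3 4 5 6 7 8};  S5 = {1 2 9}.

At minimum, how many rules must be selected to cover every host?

4

S2 and S3 and S4 and S5 together: S2 ∪ S3 ∪ S4 ∪ S5 = {0, 1, 2, 3, 4, 5, 6, 7, 8, 9, 10, 11, 12} — every host is covered.
No 3 of the 5 rules cover everything (all 10 combinations miss at least one host), so 4 is optimal.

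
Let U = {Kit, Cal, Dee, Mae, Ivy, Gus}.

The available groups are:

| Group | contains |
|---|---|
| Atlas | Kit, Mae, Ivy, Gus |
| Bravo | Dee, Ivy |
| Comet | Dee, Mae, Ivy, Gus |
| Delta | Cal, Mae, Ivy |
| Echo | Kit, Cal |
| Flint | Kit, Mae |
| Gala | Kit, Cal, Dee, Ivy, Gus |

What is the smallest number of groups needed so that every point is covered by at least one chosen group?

Delta and Gala cover everything between them: the union {Kit, Cal, Dee, Mae, Ivy, Gus} is all of U.
No single group has all 6 points (the largest, Gala, has 5), so 2 is optimal.

2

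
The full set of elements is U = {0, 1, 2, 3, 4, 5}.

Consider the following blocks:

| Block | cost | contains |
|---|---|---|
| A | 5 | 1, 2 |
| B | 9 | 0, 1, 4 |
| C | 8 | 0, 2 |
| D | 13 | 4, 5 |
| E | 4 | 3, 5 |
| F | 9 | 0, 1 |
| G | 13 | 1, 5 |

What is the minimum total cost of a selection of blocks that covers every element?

18

A, B, E together cover every element (A ∪ B ∪ E = {0, 1, 2, 3, 4, 5}); total cost 5 + 9 + 4 = 18.
No covering selection has total cost below 18.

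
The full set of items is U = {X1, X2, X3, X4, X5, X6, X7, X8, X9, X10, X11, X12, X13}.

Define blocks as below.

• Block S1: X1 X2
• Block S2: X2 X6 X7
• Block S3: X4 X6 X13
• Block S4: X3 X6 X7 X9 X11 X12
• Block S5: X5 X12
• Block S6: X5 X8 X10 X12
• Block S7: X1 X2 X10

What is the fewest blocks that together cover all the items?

S1 and S3 and S4 and S6 together: S1 ∪ S3 ∪ S4 ∪ S6 = {X1, X2, X3, X4, X5, X6, X7, X8, X9, X10, X11, X12, X13} — every item is covered.
Only S4 contains X3, so S4 is forced; the remaining 7 items need at least 3 more blocks (each remaining block adds at most 3) — so at least 4 blocks are needed, and 4 is optimal.

4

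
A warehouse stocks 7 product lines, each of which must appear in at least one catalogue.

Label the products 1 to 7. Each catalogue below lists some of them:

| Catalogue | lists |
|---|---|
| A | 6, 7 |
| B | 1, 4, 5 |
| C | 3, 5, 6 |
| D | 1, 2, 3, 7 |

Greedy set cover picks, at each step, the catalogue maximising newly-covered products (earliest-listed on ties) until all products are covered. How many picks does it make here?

Greedy: pick D (covers 4 new) → pick B (covers 2 new) → pick A (covers 1 new). Total picks: 3.

3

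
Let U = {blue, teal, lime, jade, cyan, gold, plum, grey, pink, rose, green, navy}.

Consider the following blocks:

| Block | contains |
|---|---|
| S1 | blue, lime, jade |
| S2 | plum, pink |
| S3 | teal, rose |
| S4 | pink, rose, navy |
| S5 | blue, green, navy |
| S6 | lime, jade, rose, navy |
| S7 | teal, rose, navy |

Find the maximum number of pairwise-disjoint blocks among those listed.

3

S1, S2, S7 are pairwise disjoint (S1={blue,lime,jade}; S2={plum,pink}; S7={teal,rose,navy}).
Every remaining block overlaps one of these, and no 4 of the listed blocks are pairwise disjoint, so 3 is the maximum.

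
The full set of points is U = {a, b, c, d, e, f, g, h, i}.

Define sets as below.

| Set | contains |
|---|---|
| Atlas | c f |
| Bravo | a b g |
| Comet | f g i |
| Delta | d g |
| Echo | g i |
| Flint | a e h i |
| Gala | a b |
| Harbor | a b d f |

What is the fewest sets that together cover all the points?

4

Atlas and Bravo and Flint and Harbor together: Atlas ∪ Bravo ∪ Flint ∪ Harbor = {a, b, c, d, e, f, g, h, i} — every point is covered.
No 3 of the 8 sets cover everything (all 56 combinations miss at least one point), so 4 is optimal.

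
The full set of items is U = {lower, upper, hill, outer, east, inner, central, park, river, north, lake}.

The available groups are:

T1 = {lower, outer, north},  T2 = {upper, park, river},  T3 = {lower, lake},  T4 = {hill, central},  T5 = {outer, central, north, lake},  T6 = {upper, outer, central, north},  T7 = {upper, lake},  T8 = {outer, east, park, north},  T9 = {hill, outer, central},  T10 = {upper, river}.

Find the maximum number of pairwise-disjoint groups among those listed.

4

T3, T4, T8, T10 are pairwise disjoint (T3={lower,lake}; T4={hill,central}; T8={outer,east,park,north}; T10={upper,river}).
Every remaining group overlaps one of these, and no 5 of the listed groups are pairwise disjoint, so 4 is the maximum.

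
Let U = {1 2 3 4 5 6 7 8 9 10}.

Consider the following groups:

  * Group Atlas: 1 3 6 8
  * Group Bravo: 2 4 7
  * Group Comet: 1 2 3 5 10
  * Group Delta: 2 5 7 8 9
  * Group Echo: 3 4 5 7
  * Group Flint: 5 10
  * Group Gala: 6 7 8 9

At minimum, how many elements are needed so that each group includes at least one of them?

3

H = {3, 5, 7} meets every group (each contains at least one member of H), and |H| = 3.
The groups Atlas, Bravo, Flint are pairwise disjoint, so any hitting set needs a separate element for each — at least 3. Hence 3 is optimal.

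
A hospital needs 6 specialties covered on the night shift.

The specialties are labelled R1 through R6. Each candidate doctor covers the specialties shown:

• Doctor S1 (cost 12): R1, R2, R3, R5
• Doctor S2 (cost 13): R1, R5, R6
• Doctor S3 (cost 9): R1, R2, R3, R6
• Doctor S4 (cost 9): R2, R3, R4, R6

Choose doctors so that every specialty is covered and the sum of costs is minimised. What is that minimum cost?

21

S1, S4 together cover every specialty (S1 ∪ S4 = {R1, R2, R3, R4, R5, R6}); total cost 12 + 9 = 21.
The greedy pick S3, S4, S1 costs 30; no covering selection beats 21.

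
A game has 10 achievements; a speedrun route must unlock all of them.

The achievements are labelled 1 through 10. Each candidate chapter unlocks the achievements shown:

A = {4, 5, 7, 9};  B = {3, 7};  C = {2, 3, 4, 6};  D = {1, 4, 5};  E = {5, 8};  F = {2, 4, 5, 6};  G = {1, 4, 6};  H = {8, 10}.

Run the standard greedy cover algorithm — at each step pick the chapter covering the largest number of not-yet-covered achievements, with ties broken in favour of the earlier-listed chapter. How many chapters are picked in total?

Greedy: pick A (covers 4 new) → pick C (covers 3 new) → pick H (covers 2 new) → pick D (covers 1 new). Total picks: 4.

4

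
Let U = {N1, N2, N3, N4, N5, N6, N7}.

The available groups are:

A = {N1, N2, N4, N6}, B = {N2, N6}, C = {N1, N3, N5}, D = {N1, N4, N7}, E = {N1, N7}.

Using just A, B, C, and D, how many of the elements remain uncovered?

0

Union of A, B, C, D = {N1, N2, N3, N4, N5, N6, N7} — that's every element, so 0 are uncovered.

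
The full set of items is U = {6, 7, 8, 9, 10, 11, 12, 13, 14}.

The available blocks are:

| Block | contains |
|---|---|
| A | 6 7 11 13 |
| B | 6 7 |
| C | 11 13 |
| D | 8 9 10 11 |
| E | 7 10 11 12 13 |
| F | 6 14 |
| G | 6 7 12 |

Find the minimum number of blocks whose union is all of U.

D, E, and F cover everything between them: the union {6, 7, 8, 9, 10, 11, 12, 13, 14} is all of U.
Only D contains 8, so D is forced; the remaining 5 items need at least 2 more blocks (each remaining block adds at most 3) — so at least 3 blocks are needed, and 3 is optimal.

3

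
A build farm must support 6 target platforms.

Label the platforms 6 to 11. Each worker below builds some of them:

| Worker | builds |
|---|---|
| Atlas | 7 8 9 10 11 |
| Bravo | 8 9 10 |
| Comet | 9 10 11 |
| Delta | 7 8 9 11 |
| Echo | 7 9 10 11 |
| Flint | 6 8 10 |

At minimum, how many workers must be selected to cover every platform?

Take {Atlas, Flint}. Their union is {6, 7, 8, 9, 10, 11}, which is all 6 platforms.
No single worker has all 6 platforms (the largest, Atlas, has 5), so 2 is optimal.

2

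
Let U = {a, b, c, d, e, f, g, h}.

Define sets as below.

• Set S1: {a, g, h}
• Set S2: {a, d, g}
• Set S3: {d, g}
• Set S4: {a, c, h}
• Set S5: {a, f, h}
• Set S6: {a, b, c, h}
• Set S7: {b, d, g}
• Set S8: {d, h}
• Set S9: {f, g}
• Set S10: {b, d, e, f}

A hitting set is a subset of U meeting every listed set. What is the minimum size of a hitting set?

Take T = {d, g, h}. Each listed set contains at least one of these, so T is a hitting set of size 3.
No choice of 2 elements meets every set, so 3 is the minimum.

3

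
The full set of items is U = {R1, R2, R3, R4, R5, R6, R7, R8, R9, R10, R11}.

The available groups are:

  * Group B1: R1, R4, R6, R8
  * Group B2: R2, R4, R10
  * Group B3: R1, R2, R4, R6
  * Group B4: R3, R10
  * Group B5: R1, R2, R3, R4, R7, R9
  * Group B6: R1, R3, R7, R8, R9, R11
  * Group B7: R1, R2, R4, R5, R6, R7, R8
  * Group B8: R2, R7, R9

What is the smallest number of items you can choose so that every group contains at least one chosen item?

3

The 3 items {R6, R7, R10} hit every group.
The groups B1, B4, B8 are pairwise disjoint, so any hitting set needs a separate item for each — at least 3. Hence 3 is optimal.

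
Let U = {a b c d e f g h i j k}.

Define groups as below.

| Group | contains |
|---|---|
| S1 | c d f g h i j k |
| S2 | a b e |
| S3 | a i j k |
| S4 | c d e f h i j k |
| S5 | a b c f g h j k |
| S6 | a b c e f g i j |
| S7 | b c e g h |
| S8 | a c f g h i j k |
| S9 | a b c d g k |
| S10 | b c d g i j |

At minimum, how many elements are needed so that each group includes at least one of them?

2

T = {b, j} meets every group (each contains at least one member of T), and |T| = 2.
The groups S1, S2 are pairwise disjoint, so any hitting set needs a separate element for each — at least 2. Hence 2 is optimal.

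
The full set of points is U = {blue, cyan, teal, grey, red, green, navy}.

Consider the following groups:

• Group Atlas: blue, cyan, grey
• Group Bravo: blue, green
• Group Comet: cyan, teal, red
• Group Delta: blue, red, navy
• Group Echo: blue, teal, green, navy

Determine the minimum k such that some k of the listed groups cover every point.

3

Take {Atlas, Comet, Echo}. Their union is {blue, cyan, teal, grey, red, green, navy}, which is all 7 points.
Only Atlas contains grey, so Atlas is forced; the remaining 4 points need at least 2 more groups (each remaining group adds at most 3) — so at least 3 groups are needed, and 3 is optimal.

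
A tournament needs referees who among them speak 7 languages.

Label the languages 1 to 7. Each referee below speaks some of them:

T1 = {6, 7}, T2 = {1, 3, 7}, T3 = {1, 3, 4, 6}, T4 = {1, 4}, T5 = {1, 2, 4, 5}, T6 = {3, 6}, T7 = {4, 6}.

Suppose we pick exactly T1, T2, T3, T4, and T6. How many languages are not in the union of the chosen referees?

Union of T1, T2, T3, T4, T6 = {1, 3, 4, 6, 7}.
Not covered: 2, 5 — 2 languages.

2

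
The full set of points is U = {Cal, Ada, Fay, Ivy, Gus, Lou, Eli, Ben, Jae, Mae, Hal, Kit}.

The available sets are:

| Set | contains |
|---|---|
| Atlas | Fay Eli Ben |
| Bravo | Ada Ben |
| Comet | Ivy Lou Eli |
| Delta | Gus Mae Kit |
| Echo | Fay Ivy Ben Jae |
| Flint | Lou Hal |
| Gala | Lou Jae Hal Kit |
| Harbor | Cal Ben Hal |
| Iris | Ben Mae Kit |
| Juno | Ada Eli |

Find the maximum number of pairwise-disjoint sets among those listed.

Delta, Echo, Flint, Juno are pairwise disjoint (Delta={Gus,Mae,Kit}; Echo={Fay,Ivy,Ben,Jae}; Flint={Lou,Hal}; Juno={Ada,Eli}).
Every remaining set overlaps one of these, and no 5 of the listed sets are pairwise disjoint, so 4 is the maximum.

4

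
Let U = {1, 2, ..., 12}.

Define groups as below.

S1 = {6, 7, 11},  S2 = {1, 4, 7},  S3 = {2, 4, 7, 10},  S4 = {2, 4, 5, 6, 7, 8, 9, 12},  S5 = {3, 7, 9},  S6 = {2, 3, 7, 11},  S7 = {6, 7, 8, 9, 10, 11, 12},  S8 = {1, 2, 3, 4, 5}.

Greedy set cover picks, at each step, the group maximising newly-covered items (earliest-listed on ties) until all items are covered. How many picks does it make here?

Greedy: pick S4 (covers 8 new) → pick S6 (covers 2 new) → pick S2 (covers 1 new) → pick S3 (covers 1 new). Total picks: 4.
(The true minimum cover uses only 2 groups, so greedy is not optimal here.)

4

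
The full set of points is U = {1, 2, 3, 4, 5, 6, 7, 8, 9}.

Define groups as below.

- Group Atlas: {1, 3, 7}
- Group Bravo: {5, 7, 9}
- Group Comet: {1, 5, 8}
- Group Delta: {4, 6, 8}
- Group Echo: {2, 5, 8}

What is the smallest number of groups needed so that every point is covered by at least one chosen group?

4

Take {Atlas, Bravo, Delta, Echo}. Their union is {1, 2, 3, 4, 5, 6, 7, 8, 9}, which is all 9 points.
No 3 of the 5 groups cover everything (all 10 combinations miss at least one point), so 4 is optimal.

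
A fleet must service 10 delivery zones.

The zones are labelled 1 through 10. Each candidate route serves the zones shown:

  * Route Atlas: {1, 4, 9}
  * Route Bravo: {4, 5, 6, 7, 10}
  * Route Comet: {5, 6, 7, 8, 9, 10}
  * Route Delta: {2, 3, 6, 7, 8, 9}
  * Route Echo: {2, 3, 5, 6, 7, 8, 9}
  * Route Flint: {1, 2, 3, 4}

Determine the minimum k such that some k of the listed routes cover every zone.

Comet and Flint together: Comet ∪ Flint = {1, 2, 3, 4, 5, 6, 7, 8, 9, 10} — every zone is covered.
No single route has all 10 zones (the largest, Echo, has 7), so 2 is optimal.

2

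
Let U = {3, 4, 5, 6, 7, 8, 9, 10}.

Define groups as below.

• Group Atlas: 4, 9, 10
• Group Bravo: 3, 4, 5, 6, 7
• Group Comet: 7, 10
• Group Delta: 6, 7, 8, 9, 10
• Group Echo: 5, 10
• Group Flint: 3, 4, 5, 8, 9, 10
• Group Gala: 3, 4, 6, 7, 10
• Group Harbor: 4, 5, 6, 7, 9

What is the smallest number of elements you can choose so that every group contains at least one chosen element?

2

H = {7, 10} meets every group (each contains at least one member of H), and |H| = 2.
No single element lies in every group, so at least 2 are needed and 2 is optimal.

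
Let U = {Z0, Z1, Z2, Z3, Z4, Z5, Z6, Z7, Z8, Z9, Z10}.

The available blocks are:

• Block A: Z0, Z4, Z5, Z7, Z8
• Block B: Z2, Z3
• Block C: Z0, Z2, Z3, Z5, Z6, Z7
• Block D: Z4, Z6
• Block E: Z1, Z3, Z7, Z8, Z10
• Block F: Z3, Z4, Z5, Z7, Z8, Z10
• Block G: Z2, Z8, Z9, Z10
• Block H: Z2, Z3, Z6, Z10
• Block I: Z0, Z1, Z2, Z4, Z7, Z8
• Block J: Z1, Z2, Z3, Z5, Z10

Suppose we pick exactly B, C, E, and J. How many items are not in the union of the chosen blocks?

2

Union of B, C, E, J = {Z0, Z1, Z2, Z3, Z5, Z6, Z7, Z8, Z10}.
Not covered: Z4, Z9 — 2 items.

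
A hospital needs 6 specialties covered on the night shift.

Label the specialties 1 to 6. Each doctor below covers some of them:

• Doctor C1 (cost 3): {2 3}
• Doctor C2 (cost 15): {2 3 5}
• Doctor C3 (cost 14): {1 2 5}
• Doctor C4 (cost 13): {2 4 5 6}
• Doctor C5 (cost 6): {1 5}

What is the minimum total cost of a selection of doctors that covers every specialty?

22

C1, C4, C5 together cover every specialty (C1 ∪ C4 ∪ C5 = {1, 2, 3, 4, 5, 6}); total cost 3 + 13 + 6 = 22.
No covering selection has total cost below 22.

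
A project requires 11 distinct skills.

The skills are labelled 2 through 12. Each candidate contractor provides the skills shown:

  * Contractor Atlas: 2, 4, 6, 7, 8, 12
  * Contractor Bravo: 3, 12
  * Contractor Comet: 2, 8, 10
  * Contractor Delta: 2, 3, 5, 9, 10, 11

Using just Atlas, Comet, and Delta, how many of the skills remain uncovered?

Union of Atlas, Comet, Delta = {2, 3, 4, 5, 6, 7, 8, 9, 10, 11, 12} — that's every skill, so 0 are uncovered.

0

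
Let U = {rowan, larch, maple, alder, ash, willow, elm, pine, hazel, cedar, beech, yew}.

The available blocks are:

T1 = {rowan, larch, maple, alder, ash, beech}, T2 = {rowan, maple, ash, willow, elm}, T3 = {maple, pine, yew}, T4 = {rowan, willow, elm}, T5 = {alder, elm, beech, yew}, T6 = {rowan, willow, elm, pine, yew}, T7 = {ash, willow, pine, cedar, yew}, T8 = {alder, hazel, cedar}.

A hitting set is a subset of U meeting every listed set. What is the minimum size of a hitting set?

3

Take H = {alder, elm, yew}. Each listed block contains at least one of these, so H is a hitting set of size 3.
The blocks T3, T4, T8 are pairwise disjoint, so any hitting set needs a separate item for each — at least 3. Hence 3 is optimal.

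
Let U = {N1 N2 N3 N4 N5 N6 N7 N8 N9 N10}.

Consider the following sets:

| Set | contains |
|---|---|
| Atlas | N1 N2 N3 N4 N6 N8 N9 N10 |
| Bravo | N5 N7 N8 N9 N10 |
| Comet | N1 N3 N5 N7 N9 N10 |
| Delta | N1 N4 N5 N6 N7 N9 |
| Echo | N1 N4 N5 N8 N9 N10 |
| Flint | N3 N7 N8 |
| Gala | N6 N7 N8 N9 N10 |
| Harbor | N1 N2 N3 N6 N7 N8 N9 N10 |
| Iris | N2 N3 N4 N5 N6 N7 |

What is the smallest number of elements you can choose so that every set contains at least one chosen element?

2

The 2 elements {N1, N7} hit every set.
No single element lies in every set, so at least 2 are needed and 2 is optimal.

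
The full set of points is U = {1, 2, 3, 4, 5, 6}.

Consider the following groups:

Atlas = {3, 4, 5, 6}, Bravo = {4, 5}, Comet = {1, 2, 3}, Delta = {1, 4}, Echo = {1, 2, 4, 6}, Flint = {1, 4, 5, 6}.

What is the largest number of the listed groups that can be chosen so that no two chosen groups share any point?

2

Bravo, Comet are pairwise disjoint (Bravo={4,5}; Comet={1,2,3}).
Every remaining group overlaps one of these, and no 3 of the listed groups are pairwise disjoint, so 2 is the maximum.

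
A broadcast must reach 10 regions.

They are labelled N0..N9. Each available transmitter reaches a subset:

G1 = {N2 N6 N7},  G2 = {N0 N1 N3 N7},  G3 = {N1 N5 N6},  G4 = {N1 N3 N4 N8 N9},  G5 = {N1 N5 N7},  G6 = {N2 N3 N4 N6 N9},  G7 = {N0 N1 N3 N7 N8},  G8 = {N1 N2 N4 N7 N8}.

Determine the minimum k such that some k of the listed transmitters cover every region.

3

G3 and G6 and G7 together: G3 ∪ G6 ∪ G7 = {N0, N1, N2, N3, N4, N5, N6, N7, N8, N9} — every region is covered.
No 2 of the 8 transmitters cover everything (all 28 combinations miss at least one region), so 3 is optimal.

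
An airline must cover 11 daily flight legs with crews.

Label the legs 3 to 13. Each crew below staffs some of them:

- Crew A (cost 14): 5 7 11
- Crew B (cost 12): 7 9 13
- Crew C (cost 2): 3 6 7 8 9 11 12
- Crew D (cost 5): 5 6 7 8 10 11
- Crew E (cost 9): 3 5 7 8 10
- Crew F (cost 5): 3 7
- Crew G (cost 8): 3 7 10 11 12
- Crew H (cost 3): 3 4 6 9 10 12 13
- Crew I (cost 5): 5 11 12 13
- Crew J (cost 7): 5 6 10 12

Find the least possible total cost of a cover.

D, H together cover every leg (D ∪ H = {3, 4, 5, 6, 7, 8, 9, 10, 11, 12, 13}); total cost 5 + 3 = 8.
The greedy pick C, H, D costs 10; no covering selection beats 8.

8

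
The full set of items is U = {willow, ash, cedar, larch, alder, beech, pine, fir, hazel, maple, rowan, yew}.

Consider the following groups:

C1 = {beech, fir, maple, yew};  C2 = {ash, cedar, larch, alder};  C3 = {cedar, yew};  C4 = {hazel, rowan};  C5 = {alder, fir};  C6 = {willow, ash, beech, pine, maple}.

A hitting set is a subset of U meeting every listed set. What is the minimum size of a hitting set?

The 4 items {alder, hazel, maple, yew} hit every group.
The groups C3, C4, C5, C6 are pairwise disjoint, so any hitting set needs a separate item for each — at least 4. Hence 4 is optimal.

4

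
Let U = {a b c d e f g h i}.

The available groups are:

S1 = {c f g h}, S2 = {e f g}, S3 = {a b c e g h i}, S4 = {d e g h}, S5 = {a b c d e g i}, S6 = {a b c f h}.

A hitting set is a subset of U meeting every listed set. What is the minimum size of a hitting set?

2

Take T = {f, g}. Each listed group contains at least one of these, so T is a hitting set of size 2.
No single item lies in every group, so at least 2 are needed and 2 is optimal.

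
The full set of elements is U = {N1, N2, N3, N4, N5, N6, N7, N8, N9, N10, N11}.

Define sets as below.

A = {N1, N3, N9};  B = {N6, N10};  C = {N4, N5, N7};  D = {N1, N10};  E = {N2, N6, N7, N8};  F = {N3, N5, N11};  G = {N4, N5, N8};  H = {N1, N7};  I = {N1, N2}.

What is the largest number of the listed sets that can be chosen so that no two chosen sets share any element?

A, B, C are pairwise disjoint (A={N1,N3,N9}; B={N6,N10}; C={N4,N5,N7}).
Every remaining set overlaps one of these, and no 4 of the listed sets are pairwise disjoint, so 3 is the maximum.

3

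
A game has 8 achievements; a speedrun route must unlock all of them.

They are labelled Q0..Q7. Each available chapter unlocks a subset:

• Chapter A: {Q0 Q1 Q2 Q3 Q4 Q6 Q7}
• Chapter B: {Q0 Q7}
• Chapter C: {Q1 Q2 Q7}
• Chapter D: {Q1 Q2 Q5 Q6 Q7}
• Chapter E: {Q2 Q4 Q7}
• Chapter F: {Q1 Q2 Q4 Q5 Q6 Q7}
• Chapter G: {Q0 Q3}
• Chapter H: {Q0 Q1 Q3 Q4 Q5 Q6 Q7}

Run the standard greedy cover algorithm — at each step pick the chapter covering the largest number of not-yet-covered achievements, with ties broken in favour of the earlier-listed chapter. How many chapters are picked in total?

Greedy: pick A (covers 7 new) → pick D (covers 1 new). Total picks: 2.

2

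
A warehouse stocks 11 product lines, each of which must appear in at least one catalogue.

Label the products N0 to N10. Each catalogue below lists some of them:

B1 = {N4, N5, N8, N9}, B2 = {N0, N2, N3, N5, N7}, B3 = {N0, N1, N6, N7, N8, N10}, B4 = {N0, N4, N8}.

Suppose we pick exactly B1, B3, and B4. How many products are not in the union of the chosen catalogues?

Union of B1, B3, B4 = {N0, N1, N4, N5, N6, N7, N8, N9, N10}.
Not covered: N2, N3 — 2 products.

2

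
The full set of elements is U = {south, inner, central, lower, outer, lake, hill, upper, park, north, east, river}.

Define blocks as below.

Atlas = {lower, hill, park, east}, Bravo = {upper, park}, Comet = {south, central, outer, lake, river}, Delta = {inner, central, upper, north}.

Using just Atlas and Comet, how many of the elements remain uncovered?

3

Union of Atlas, Comet = {south, central, lower, outer, lake, hill, park, east, river}.
Not covered: inner, upper, north — 3 elements.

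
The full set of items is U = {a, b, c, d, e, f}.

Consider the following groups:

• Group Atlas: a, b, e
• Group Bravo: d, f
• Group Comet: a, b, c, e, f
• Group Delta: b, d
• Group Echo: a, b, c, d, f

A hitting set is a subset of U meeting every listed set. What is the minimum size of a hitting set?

Take H = {b, f}. Each listed group contains at least one of these, so H is a hitting set of size 2.
The groups Atlas, Bravo are pairwise disjoint, so any hitting set needs a separate item for each — at least 2. Hence 2 is optimal.

2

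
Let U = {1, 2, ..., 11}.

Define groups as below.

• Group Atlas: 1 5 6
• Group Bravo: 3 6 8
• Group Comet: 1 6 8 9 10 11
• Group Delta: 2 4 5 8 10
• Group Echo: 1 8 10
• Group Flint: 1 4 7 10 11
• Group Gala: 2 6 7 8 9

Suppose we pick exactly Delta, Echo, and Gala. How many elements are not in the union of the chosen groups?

Union of Delta, Echo, Gala = {1, 2, 4, 5, 6, 7, 8, 9, 10}.
Not covered: 3, 11 — 2 elements.

2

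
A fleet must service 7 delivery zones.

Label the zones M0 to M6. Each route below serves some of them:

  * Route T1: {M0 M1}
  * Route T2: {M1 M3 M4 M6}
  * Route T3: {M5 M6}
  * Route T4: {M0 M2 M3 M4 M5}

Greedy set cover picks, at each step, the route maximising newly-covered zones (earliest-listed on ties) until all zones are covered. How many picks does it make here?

Greedy: pick T4 (covers 5 new) → pick T2 (covers 2 new). Total picks: 2.

2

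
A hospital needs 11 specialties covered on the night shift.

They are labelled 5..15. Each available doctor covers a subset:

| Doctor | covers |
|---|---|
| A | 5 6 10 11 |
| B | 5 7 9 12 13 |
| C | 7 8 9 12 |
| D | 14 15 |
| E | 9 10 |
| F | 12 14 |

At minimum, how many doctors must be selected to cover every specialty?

A and B and C and D together: A ∪ B ∪ C ∪ D = {5, 6, 7, 8, 9, 10, 11, 12, 13, 14, 15} — every specialty is covered.
No 3 of the 6 doctors cover everything (all 20 combinations miss at least one specialty), so 4 is optimal.

4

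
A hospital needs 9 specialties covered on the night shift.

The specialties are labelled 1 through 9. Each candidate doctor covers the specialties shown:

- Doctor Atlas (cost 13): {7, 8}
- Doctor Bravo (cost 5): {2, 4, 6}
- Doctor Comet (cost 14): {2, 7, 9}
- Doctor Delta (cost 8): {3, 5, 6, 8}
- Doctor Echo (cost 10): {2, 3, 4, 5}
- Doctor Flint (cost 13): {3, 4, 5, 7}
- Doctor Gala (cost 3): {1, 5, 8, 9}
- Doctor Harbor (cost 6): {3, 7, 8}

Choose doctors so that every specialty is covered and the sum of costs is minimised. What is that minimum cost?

Bravo, Gala, Harbor together cover every specialty (Bravo ∪ Gala ∪ Harbor = {1, 2, 3, 4, 5, 6, 7, 8, 9}); total cost 5 + 3 + 6 = 14.
No covering selection has total cost below 14.

14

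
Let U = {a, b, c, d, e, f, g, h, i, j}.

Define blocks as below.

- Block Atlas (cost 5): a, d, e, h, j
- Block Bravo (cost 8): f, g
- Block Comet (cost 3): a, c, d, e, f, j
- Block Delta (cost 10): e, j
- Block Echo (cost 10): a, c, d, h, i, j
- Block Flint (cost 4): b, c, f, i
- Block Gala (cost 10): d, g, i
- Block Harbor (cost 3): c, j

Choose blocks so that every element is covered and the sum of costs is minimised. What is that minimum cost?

Atlas, Bravo, Flint together cover every element (Atlas ∪ Bravo ∪ Flint = {a, b, c, d, e, f, g, h, i, j}); total cost 5 + 8 + 4 = 17.
The greedy pick Comet, Flint, Atlas, Bravo costs 20; no covering selection beats 17.

17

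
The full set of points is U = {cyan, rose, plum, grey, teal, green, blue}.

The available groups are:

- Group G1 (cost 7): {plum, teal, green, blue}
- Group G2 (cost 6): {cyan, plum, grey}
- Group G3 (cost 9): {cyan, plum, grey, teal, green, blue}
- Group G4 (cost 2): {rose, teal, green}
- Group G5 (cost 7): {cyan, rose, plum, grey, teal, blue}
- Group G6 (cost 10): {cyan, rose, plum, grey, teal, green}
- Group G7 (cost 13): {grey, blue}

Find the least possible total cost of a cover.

G4, G5 together cover every point (G4 ∪ G5 = {cyan, rose, plum, grey, teal, green, blue}); total cost 2 + 7 = 9.
No covering selection has total cost below 9.

9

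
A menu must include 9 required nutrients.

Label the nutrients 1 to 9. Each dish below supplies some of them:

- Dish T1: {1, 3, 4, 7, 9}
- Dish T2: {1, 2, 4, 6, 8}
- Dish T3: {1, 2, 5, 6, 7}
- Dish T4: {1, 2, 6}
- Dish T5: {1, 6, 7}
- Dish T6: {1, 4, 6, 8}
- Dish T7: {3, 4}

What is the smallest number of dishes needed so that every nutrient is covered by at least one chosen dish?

3

T1 and T3 and T6 together: T1 ∪ T3 ∪ T6 = {1, 2, 3, 4, 5, 6, 7, 8, 9} — every nutrient is covered.
Only T3 contains 5, so T3 is forced; the remaining 4 nutrients need at least 2 more dishes (each remaining dish adds at most 3) — so at least 3 dishes are needed, and 3 is optimal.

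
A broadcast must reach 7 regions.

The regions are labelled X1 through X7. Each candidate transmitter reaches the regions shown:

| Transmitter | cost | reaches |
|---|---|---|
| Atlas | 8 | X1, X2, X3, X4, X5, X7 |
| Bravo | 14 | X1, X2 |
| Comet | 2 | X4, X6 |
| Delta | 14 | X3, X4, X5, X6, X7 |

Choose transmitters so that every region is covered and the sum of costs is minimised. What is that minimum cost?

Atlas, Comet together cover every region (Atlas ∪ Comet = {X1, X2, X3, X4, X5, X6, X7}); total cost 8 + 2 = 10.
No covering selection has total cost below 10.

10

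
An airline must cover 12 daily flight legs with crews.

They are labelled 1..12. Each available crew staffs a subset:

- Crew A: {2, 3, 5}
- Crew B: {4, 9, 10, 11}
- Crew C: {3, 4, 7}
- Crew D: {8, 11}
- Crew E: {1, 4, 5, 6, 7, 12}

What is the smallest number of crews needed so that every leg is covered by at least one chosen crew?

Take {A, B, D, E}. Their union is {1, 2, 3, 4, 5, 6, 7, 8, 9, 10, 11, 12}, which is all 12 legs.
No 3 of the 5 crews cover everything (all 10 combinations miss at least one leg), so 4 is optimal.

4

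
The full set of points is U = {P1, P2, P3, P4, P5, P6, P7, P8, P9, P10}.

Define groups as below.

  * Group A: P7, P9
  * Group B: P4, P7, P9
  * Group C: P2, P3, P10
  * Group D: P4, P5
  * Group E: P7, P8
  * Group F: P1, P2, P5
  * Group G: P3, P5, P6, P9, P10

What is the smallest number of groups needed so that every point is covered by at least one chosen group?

D and E and F and G together: D ∪ E ∪ F ∪ G = {P1, P2, P3, P4, P5, P6, P7, P8, P9, P10} — every point is covered.
Only G contains P6, so G is forced; the remaining 5 points need at least 3 more groups (each remaining group adds at most 2) — so at least 4 groups are needed, and 4 is optimal.

4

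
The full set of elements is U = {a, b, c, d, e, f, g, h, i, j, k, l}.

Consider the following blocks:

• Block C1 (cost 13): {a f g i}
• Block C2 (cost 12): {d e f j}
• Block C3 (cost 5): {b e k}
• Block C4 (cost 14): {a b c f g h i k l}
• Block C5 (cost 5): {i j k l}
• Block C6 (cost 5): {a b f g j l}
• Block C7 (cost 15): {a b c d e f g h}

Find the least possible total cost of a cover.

C5, C7 together cover every element (C5 ∪ C7 = {a, b, c, d, e, f, g, h, i, j, k, l}); total cost 5 + 15 = 20.
The greedy pick C6, C3, C4, C2 costs 36; no covering selection beats 20.

20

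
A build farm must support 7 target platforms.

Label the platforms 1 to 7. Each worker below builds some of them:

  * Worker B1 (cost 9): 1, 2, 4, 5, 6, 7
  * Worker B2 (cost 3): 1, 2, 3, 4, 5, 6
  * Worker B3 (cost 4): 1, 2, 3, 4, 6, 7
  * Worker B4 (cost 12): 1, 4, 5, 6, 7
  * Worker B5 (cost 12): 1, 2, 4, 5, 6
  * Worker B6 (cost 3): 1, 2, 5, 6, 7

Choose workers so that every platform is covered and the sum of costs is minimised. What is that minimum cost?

6

B2, B6 together cover every platform (B2 ∪ B6 = {1, 2, 3, 4, 5, 6, 7}); total cost 3 + 3 = 6.
No covering selection has total cost below 6.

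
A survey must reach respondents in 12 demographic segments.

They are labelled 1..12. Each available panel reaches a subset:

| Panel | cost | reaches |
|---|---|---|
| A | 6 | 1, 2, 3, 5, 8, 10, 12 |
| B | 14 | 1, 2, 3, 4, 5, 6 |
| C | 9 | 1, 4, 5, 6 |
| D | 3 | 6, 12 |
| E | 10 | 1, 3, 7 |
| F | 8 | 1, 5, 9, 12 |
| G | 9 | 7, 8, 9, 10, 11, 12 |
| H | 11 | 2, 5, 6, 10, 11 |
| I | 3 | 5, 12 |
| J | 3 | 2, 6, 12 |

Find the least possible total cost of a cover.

23

B, G together cover every segment (B ∪ G = {1, 2, 3, 4, 5, 6, 7, 8, 9, 10, 11, 12}); total cost 14 + 9 = 23.
The greedy pick A, D, G, C costs 27; no covering selection beats 23.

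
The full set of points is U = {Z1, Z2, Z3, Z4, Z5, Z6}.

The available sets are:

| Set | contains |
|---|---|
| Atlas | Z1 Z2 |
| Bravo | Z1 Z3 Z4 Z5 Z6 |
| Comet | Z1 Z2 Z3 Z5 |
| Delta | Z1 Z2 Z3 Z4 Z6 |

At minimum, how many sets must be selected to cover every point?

Comet and Delta together: Comet ∪ Delta = {Z1, Z2, Z3, Z4, Z5, Z6} — every point is covered.
No single set has all 6 points (the largest, Bravo, has 5), so 2 is optimal.

2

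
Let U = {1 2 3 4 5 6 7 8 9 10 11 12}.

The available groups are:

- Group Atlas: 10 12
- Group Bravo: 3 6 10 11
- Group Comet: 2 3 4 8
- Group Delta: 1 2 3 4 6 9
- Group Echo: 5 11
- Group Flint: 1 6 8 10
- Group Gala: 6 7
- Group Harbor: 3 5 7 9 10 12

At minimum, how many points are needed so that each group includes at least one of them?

4

The 4 points {4, 7, 10, 11} hit every group.
The groups Atlas, Comet, Echo, Gala are pairwise disjoint, so any hitting set needs a separate point for each — at least 4. Hence 4 is optimal.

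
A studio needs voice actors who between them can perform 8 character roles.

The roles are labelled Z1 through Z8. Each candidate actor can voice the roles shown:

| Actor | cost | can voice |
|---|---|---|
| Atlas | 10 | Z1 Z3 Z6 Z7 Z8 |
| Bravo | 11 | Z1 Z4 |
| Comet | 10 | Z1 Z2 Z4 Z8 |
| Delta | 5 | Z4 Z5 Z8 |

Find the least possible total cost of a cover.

Atlas, Comet, Delta together cover every role (Atlas ∪ Comet ∪ Delta = {Z1, Z2, Z3, Z4, Z5, Z6, Z7, Z8}); total cost 10 + 10 + 5 = 25.
No covering selection has total cost below 25.

25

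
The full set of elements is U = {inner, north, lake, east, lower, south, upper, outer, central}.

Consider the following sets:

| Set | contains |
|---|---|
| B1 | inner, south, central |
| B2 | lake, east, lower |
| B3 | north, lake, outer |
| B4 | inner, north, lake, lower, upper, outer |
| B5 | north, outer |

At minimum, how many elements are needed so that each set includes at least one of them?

H = {north, east, central} meets every set (each contains at least one member of H), and |H| = 3.
The sets B1, B2, B5 are pairwise disjoint, so any hitting set needs a separate element for each — at least 3. Hence 3 is optimal.

3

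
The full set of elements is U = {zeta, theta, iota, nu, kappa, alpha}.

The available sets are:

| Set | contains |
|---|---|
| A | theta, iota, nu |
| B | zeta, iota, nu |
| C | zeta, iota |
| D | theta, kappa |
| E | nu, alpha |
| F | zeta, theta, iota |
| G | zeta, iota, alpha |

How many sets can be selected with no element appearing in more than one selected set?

3

C, D, E are pairwise disjoint (C={zeta,iota}; D={theta,kappa}; E={nu,alpha}).
Every remaining set overlaps one of these, and no 4 of the listed sets are pairwise disjoint, so 3 is the maximum.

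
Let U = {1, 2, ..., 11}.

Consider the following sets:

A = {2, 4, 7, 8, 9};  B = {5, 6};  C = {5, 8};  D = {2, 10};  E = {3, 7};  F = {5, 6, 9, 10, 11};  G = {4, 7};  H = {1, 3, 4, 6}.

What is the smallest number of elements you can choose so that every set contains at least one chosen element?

4

T = {2, 3, 4, 5} meets every set (each contains at least one member of T), and |T| = 4.
No choice of 3 elements meets every set, so 4 is the minimum.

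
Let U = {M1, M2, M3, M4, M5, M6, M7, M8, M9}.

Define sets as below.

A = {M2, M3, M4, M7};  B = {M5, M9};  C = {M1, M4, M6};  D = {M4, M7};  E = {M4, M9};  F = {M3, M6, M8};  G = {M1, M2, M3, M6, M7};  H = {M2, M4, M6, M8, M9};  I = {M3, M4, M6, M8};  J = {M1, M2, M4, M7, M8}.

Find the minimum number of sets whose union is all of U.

3

B and F and J together: B ∪ F ∪ J = {M1, M2, M3, M4, M5, M6, M7, M8, M9} — every element is covered.
Only B contains M5, so B is forced; the remaining 7 elements need at least 2 more sets (each remaining set adds at most 5) — so at least 3 sets are needed, and 3 is optimal.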